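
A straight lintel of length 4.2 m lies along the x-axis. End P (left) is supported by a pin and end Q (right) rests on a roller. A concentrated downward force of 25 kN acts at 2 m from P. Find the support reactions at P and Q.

Taking moments about P: Q_y·4.2 − 25·2 = 0 → Q_y = 50/4.2 = 11.9048 ≈ 11.90 kN.
ΣF_y = 0: P_y + 11.9048 − 25 = 0 → P_y = 13.10 kN.
ΣF_x = 0: no horizontal applied forces, so P_x = 0.

P_x = 0, P_y = 13.10 kN, Q_y = 11.90 kN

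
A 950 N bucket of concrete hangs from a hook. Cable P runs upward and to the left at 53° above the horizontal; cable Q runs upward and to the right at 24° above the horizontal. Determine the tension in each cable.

ΣF_x = 0: −T_P·cos53° + T_Q·cos24° = 0 → T_Q = 0.658769·T_P.
ΣF_y = 0: T_P·sin53° + T_Q·sin24° = 950.
Substitute: T_P·(0.798636 + 0.658769·0.406737) = 950 → T_P = 890.696 ≈ 890.7 N.
Then T_Q = 0.658769 × 890.696 = 586.8 N.

T_P = 890.7 N, T_Q = 586.8 N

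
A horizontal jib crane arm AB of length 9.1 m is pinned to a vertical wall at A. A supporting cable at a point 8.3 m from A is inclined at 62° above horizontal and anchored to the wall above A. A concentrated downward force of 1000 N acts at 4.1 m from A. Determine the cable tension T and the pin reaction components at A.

ΣM about A: T·sin62°·8.3 − 1000·4.1 = 0 → T = 4100/(8.3·0.882948) = 559.462 ≈ 559.5 N.
ΣF_x = 0: A_x − T·cos62° = 0 → A_x = 559.462 × 0.469472 = 262.7 N.
ΣF_y = 0: A_y + T·sin62° − 1000 = 0 → A_y = 1000 − 559.462 × 0.882948 = 506.0 N.

T = 559.5 N, A_x = 262.7 N, A_y = 506.0 N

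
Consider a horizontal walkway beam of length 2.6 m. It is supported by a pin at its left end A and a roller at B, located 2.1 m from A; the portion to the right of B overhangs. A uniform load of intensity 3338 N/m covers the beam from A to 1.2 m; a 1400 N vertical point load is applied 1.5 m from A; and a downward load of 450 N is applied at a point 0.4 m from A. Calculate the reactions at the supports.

Resultant of the distributed load: 3338 × 1.2 = 4005.6 N at 0.6 m from A.
Taking moments about A: B_y·2.1 − (3338·1.2)·0.6 − 1400·1.5 − 450·0.4 = 0 → B_y = 4683.36/2.1 = 2230.17 ≈ 2230 N.
ΣF_y = 0: A_y + 2230.17 − 3338·1.2 − 1400 − 450 = 0 → A_y = 3625 N.
ΣF_x = 0: no horizontal applied forces, so A_x = 0.

A_x = 0, A_y = 3625 N, B_y = 2230 N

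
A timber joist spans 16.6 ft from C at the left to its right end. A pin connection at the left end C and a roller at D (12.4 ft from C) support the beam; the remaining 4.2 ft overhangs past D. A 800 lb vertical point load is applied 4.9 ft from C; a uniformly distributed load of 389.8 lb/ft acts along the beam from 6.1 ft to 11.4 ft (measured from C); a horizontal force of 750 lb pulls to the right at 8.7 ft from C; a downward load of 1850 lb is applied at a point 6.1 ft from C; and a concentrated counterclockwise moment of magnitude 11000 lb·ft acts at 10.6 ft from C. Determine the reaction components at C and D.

Resultant of the distributed load: 389.8 × 5.3 = 2065.94 lb at 8.75 ft from C.
Moments about C: D_y·12.4 − 800·4.9 − (389.8·5.3)·8.75 − 1850·6.1 + 11000 = 0 → D_y = 22281.975/12.4 = 1796.93 ≈ 1797 lb.
ΣF_y = 0: C_y + 1796.93 − 800 − 389.8·5.3 − 1850 = 0 → C_y = 2919 lb.
ΣF_x = 0: C_x + 750 = 0 → C_x = -750.0 lb.

C_x = -750.0 lb, C_y = 2919 lb, D_y = 1797 lb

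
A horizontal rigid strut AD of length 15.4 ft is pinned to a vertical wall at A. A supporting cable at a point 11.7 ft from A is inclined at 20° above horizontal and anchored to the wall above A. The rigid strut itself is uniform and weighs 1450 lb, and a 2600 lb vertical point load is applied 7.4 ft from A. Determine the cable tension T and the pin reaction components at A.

ΣM about A: T·sin20°·11.7 − 1450·7.7 − 2600·7.4 = 0 → T = 30405/(11.7·0.34202) = 7598.15 ≈ 7598 lb.
ΣF_x = 0: A_x − T·cos20° = 0 → A_x = 7598.15 × 0.939693 = 7140 lb.
ΣF_y = 0: A_y + T·sin20° − 1450 − 2600 = 0 → A_y = 4050 − 7598.15 × 0.34202 = 1451 lb.

T = 7598 lb, A_x = 7140 lb, A_y = 1451 lb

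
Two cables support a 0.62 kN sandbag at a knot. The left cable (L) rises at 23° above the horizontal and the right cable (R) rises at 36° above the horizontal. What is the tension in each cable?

T_L = 0.5852 kN, T_R = 0.6658 kN

ΣF_x = 0: −T_L·cos23° + T_R·cos36° = 0 → T_R = 1.13781·T_L.
ΣF_y = 0: T_L·sin23° + T_R·sin36° = 0.62.
Substitute: T_L·(0.390731 + 1.13781·0.587785) = 0.62 → T_L = 0.585171 ≈ 0.5852 kN.
Then T_R = 1.13781 × 0.585171 = 0.6658 kN.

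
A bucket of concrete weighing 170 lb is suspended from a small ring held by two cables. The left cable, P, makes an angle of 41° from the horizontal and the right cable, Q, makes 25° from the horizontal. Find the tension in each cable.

T_P = 168.7 lb, T_Q = 140.4 lb

ΣF_x = 0: −T_P·cos41° + T_Q·cos25° = 0 → T_Q = 0.83273·T_P.
ΣF_y = 0: T_P·sin41° + T_Q·sin25° = 170.
Substitute: T_P·(0.656059 + 0.83273·0.422618) = 170 → T_P = 168.653 ≈ 168.7 lb.
Then T_Q = 0.83273 × 168.653 = 140.4 lb.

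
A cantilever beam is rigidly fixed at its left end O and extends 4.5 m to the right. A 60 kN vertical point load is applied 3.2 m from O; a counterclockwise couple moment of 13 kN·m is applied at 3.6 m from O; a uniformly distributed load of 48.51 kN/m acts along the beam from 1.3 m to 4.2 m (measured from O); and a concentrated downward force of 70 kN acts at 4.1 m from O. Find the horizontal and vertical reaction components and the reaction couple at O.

Resultant of the distributed load: 48.51 × 2.9 = 140.679 kN at 2.75 m from O.
ΣF_x = 0: O_x = 0.
ΣF_y = 0: O_y − 60 − 48.51·2.9 − 70 = 0 → O_y = 270.7 kN.
ΣM about O: M_O − 60·3.2 + 13 − (48.51·2.9)·2.75 − 70·4.1 = 0 → M_O = 852.9 kN·m.

O_x = 0, O_y = 270.7 kN, M_O = 852.9 kN·m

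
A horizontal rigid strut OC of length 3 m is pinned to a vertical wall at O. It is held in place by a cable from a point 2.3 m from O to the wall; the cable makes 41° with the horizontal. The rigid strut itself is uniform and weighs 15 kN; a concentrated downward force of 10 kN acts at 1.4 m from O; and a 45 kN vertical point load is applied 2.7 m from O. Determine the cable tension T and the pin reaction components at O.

ΣM about O: T·sin41°·2.3 − 15·1.5 − 10·1.4 − 45·2.7 = 0 → T = 158/(2.3·0.656059) = 104.71 ≈ 104.7 kN.
ΣF_x = 0: O_x − T·cos41° = 0 → O_x = 104.71 × 0.75471 = 79.03 kN.
ΣF_y = 0: O_y + T·sin41° − 15 − 10 − 45 = 0 → O_y = 70 − 104.71 × 0.656059 = 1.304 kN.

T = 104.7 kN, O_x = 79.03 kN, O_y = 1.304 kN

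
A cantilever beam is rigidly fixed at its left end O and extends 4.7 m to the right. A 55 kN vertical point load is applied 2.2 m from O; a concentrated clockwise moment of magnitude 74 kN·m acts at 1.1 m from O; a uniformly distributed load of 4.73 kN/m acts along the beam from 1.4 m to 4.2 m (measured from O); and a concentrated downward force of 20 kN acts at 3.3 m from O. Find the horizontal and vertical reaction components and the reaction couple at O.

Resultant of the distributed load: 4.73 × 2.8 = 13.244 kN at 2.8 m from O.
ΣF_x = 0: O_x = 0.
ΣF_y = 0: O_y − 55 − 4.73·2.8 − 20 = 0 → O_y = 88.24 kN.
ΣM about O: M_O − 55·2.2 − 74 − (4.73·2.8)·2.8 − 20·3.3 = 0 → M_O = 298.1 kN·m.

O_x = 0, O_y = 88.24 kN, M_O = 298.1 kN·m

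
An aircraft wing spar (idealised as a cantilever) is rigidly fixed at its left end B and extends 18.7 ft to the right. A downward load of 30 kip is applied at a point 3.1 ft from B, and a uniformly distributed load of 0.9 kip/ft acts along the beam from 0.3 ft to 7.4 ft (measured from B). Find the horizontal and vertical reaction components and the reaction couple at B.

B_x = 0, B_y = 36.39 kip, M_B = 117.6 kip·ft

Resultant of the distributed load: 0.9 × 7.1 = 6.39 kip at 3.85 ft from B.
ΣF_x = 0: B_x = 0.
ΣF_y = 0: B_y − 30 − 0.9·7.1 = 0 → B_y = 36.39 kip.
ΣM about B: M_B − 30·3.1 − (0.9·7.1)·3.85 = 0 → M_B = 117.6 kip·ft.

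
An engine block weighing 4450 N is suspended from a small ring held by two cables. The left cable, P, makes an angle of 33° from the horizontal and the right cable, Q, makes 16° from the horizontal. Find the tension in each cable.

T_P = 5668 N, T_Q = 4945 N

ΣF_x = 0: −T_P·cos33° + T_Q·cos16° = 0 → T_Q = 0.872469·T_P.
ΣF_y = 0: T_P·sin33° + T_Q·sin16° = 4450.
Substitute: T_P·(0.544639 + 0.872469·0.275637) = 4450 → T_P = 5667.9 ≈ 5668 N.
Then T_Q = 0.872469 × 5667.9 = 4945 N.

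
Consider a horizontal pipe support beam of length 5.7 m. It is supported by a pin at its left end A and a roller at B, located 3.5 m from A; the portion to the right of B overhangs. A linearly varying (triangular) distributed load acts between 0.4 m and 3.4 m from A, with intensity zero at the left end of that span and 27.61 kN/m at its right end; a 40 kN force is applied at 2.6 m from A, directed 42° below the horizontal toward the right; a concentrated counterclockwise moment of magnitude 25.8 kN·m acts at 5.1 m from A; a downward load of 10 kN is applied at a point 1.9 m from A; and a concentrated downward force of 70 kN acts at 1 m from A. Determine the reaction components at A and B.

A_x = -29.73 kN, A_y = 81.84 kN, B_y = 66.34 kN

Resultant of the triangular load: ½ × 27.61 × 3 = 41.415 kN, acting at 2.4 m from A (one-third of the span from the peak).
Moments about A: B_y·3.5 − (½·27.61·3)·2.4 − 40·sin42°·2.6 + 25.8 − 10·1.9 − 70·1 = 0 → B_y = 232.186/3.5 = 66.3389 ≈ 66.34 kN.
ΣF_y = 0: A_y + 66.3389 − ½·27.61·3 − 40·sin42° − 10 − 70 = 0 → A_y = 81.84 kN.
ΣF_x = 0: A_x + 40·cos42° = 0 → A_x = -29.73 kN.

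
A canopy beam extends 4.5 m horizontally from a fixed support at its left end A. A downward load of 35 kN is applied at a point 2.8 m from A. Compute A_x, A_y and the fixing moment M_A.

ΣF_x = 0: A_x = 0.
ΣF_y = 0: A_y − 35 = 0 → A_y = 35.00 kN.
ΣM about A: M_A − 35·2.8 = 0 → M_A = 98.00 kN·m.

A_x = 0, A_y = 35.00 kN, M_A = 98.00 kN·m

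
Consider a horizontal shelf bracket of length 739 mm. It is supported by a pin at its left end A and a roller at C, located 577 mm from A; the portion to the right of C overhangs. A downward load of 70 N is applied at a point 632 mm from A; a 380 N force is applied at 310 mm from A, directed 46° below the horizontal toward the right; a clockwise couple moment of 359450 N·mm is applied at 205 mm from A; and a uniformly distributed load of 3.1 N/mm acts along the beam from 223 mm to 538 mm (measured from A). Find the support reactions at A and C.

A_x = -264.0 N, A_y = -170.6 N, C_y = 1490 N

Resultant of the distributed load: 3.1 × 315 = 976.5 N at 380.5 mm from A.
Taking moments about A: C_y·577 − 70·632 − 380·sin46°·310 − 359450 − (3.1·315)·380.5 = 0 → C_y = 859986/577 = 1490.44 ≈ 1490 N.
ΣF_y = 0: A_y + 1490.44 − 70 − 380·sin46° − 3.1·315 = 0 → A_y = -170.6 N.
ΣF_x = 0: A_x + 380·cos46° = 0 → A_x = -264.0 N.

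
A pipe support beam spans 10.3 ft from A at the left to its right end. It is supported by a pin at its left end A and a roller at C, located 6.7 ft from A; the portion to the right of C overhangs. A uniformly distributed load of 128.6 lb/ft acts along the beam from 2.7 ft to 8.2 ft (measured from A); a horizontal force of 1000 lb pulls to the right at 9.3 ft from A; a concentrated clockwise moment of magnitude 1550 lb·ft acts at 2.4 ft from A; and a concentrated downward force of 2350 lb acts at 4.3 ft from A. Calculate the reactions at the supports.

Resultant of the distributed load: 128.6 × 5.5 = 707.3 lb at 5.45 ft from A.
Moments about A: C_y·6.7 − (128.6·5.5)·5.45 − 1550 − 2350·4.3 = 0 → C_y = 15509.785/6.7 = 2314.89 ≈ 2315 lb.
ΣF_y = 0: A_y + 2314.89 − 128.6·5.5 − 2350 = 0 → A_y = 742.4 lb.
ΣF_x = 0: A_x + 1000 = 0 → A_x = -1000 lb.

A_x = -1000 lb, A_y = 742.4 lb, C_y = 2315 lb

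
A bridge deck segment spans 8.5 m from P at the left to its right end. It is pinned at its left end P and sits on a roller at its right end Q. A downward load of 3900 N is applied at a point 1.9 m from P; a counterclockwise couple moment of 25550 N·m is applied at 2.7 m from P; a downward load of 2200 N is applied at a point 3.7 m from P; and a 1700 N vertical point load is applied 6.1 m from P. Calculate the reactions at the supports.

P_x = 0, P_y = 7756 N, Q_y = 43.53 N

Taking moments about P: Q_y·8.5 − 3900·1.9 + 25550 − 2200·3.7 − 1700·6.1 = 0 → Q_y = 370/8.5 = 43.5294 ≈ 43.53 N.
ΣF_y = 0: P_y + 43.5294 − 3900 − 2200 − 1700 = 0 → P_y = 7756 N.
ΣF_x = 0: no horizontal applied forces, so P_x = 0.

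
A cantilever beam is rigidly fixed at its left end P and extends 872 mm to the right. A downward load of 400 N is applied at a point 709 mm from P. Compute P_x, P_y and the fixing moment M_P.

ΣF_x = 0: P_x = 0.
ΣF_y = 0: P_y − 400 = 0 → P_y = 400.0 N.
ΣM about P: M_P − 400·709 = 0 → M_P = 283600 N·mm.

P_x = 0, P_y = 400.0 N, M_P = 283600 N·mm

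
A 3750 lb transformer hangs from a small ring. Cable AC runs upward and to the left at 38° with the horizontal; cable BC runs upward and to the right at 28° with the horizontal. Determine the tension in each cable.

T_AC = 3624 lb, T_BC = 3235 lb

ΣF_x = 0: −T_AC·cos38° + T_BC·cos28° = 0 → T_BC = 0.892477·T_AC.
ΣF_y = 0: T_AC·sin38° + T_BC·sin28° = 3750.
Substitute: T_AC·(0.615661 + 0.892477·0.469472) = 3750 → T_AC = 3624.4 ≈ 3624 lb.
Then T_BC = 0.892477 × 3624.4 = 3235 lb.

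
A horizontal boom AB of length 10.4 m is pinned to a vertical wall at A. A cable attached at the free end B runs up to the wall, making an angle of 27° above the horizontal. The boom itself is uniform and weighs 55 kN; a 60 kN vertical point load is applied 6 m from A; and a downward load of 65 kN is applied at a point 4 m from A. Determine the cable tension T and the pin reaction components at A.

T = 191.9 kN, A_x = 171.0 kN, A_y = 92.88 kN

ΣM about A: T·sin27°·10.4 − 55·5.2 − 60·6 − 65·4 = 0 → T = 906/(10.4·0.45399) = 191.888 ≈ 191.9 kN.
ΣF_x = 0: A_x − T·cos27° = 0 → A_x = 191.888 × 0.891007 = 171.0 kN.
ΣF_y = 0: A_y + T·sin27° − 55 − 60 − 65 = 0 → A_y = 180 − 191.888 × 0.45399 = 92.88 kN.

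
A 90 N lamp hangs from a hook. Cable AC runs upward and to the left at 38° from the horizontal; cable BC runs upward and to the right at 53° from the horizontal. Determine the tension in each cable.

ΣF_x = 0: −T_AC·cos38° + T_BC·cos53° = 0 → T_BC = 1.30939·T_AC.
ΣF_y = 0: T_AC·sin38° + T_BC·sin53° = 90.
Substitute: T_AC·(0.615661 + 1.30939·0.798636) = 90 → T_AC = 54.1716 ≈ 54.17 N.
Then T_BC = 1.30939 × 54.1716 = 70.93 N.

T_AC = 54.17 N, T_BC = 70.93 N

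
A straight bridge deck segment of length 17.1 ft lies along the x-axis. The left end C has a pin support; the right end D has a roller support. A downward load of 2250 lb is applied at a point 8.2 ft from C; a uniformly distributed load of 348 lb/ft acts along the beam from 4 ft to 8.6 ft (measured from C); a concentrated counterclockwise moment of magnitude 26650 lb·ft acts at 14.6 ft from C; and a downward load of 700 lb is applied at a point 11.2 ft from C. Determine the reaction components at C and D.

Resultant of the distributed load: 348 × 4.6 = 1600.8 lb at 6.3 ft from C.
ΣM about C: D_y·17.1 − 2250·8.2 − (348·4.6)·6.3 + 26650 − 700·11.2 = 0 → D_y = 9725.04/17.1 = 568.716 ≈ 568.7 lb.
ΣF_y = 0: C_y + 568.716 − 2250 − 348·4.6 − 700 = 0 → C_y = 3982 lb.
ΣF_x = 0: no horizontal applied forces, so C_x = 0.

C_x = 0, C_y = 3982 lb, D_y = 568.7 lb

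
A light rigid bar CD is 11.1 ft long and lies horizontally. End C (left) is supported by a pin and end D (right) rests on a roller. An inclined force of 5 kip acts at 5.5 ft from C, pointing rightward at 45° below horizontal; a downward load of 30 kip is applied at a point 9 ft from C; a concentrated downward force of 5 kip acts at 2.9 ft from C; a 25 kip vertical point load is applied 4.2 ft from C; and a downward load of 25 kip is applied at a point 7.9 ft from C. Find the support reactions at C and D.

ΣM about C: D_y·11.1 − 5·sin45°·5.5 − 30·9 − 5·2.9 − 25·4.2 − 25·7.9 = 0 → D_y = 606.445/11.1 = 54.6347 ≈ 54.63 kip.
ΣF_y = 0: C_y + 54.6347 − 5·sin45° − 30 − 5 − 25 − 25 = 0 → C_y = 33.90 kip.
ΣF_x = 0: C_x + 5·cos45° = 0 → C_x = -3.536 kip.

C_x = -3.536 kip, C_y = 33.90 kip, D_y = 54.63 kip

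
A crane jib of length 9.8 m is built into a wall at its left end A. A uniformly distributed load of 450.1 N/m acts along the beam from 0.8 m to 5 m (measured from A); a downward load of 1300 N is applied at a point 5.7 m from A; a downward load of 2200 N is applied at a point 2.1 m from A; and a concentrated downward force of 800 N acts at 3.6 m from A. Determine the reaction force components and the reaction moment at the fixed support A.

A_x = 0, A_y = 6190 N, M_A = 20390 N·m

Resultant of the distributed load: 450.1 × 4.2 = 1890.42 N at 2.9 m from A.
ΣF_x = 0: A_x = 0.
ΣF_y = 0: A_y − 450.1·4.2 − 1300 − 2200 − 800 = 0 → A_y = 6190 N.
ΣM about A: M_A − (450.1·4.2)·2.9 − 1300·5.7 − 2200·2.1 − 800·3.6 = 0 → M_A = 20390 N·m.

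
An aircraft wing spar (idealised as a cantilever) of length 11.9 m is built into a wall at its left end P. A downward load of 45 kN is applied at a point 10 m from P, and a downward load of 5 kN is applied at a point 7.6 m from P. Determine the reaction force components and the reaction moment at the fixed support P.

ΣF_x = 0: P_x = 0.
ΣF_y = 0: P_y − 45 − 5 = 0 → P_y = 50.00 kN.
ΣM about P: M_P − 45·10 − 5·7.6 = 0 → M_P = 488.0 kN·m.

P_x = 0, P_y = 50.00 kN, M_P = 488.0 kN·m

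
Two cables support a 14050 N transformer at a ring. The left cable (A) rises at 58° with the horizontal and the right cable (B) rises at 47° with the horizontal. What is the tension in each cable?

ΣF_x = 0: −T_A·cos58° + T_B·cos47° = 0 → T_B = 0.77701·T_A.
ΣF_y = 0: T_A·sin58° + T_B·sin47° = 14050.
Substitute: T_A·(0.848048 + 0.77701·0.731354) = 14050 → T_A = 9920.09 ≈ 9920 N.
Then T_B = 0.77701 × 9920.09 = 7708 N.

T_A = 9920 N, T_B = 7708 N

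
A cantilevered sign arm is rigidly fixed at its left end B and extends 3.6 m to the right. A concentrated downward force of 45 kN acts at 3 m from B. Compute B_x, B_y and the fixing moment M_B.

ΣF_x = 0: B_x = 0.
ΣF_y = 0: B_y − 45 = 0 → B_y = 45.00 kN.
ΣM about B: M_B − 45·3 = 0 → M_B = 135.0 kN·m.

B_x = 0, B_y = 45.00 kN, M_B = 135.0 kN·m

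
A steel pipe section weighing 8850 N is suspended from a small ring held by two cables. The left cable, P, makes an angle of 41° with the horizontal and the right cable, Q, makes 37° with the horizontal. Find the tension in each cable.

T_P = 7226 N, T_Q = 6828 N

ΣF_x = 0: −T_P·cos41° + T_Q·cos37° = 0 → T_Q = 0.944999·T_P.
ΣF_y = 0: T_P·sin41° + T_Q·sin37° = 8850.
Substitute: T_P·(0.656059 + 0.944999·0.601815) = 8850 → T_P = 7225.83 ≈ 7226 N.
Then T_Q = 0.944999 × 7225.83 = 6828 N.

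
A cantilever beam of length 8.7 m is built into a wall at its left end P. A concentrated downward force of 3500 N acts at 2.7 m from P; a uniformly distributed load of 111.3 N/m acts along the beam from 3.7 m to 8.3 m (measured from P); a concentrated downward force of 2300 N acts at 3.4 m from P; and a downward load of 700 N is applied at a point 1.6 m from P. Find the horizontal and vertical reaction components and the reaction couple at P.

P_x = 0, P_y = 7012 N, M_P = 21460 N·m

Resultant of the distributed load: 111.3 × 4.6 = 511.98 N at 6 m from P.
ΣF_x = 0: P_x = 0.
ΣF_y = 0: P_y − 3500 − 111.3·4.6 − 2300 − 700 = 0 → P_y = 7012 N.
ΣM about P: M_P − 3500·2.7 − (111.3·4.6)·6 − 2300·3.4 − 700·1.6 = 0 → M_P = 21460 N·m.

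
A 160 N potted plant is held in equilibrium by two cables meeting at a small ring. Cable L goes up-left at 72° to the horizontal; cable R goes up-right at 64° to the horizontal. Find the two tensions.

T_L = 101.0 N, T_R = 71.18 N

ΣF_x = 0: −T_L·cos72° + T_R·cos64° = 0 → T_R = 0.704921·T_L.
ΣF_y = 0: T_L·sin72° + T_R·sin64° = 160.
Substitute: T_L·(0.951057 + 0.704921·0.898794) = 160 → T_L = 100.97 ≈ 101.0 N.
Then T_R = 0.704921 × 100.97 = 71.18 N.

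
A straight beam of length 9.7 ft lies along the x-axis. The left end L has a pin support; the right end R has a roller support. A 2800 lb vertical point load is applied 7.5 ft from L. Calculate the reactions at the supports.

ΣM about L: R_y·9.7 − 2800·7.5 = 0 → R_y = 21000/9.7 = 2164.95 ≈ 2165 lb.
ΣF_y = 0: L_y + 2164.95 − 2800 = 0 → L_y = 635.1 lb.
ΣF_x = 0: no horizontal applied forces, so L_x = 0.

L_x = 0, L_y = 635.1 lb, R_y = 2165 lb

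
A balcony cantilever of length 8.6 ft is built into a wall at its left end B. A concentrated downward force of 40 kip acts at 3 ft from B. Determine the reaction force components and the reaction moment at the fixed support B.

B_x = 0, B_y = 40.00 kip, M_B = 120.0 kip·ft

ΣF_x = 0: B_x = 0.
ΣF_y = 0: B_y − 40 = 0 → B_y = 40.00 kip.
ΣM about B: M_B − 40·3 = 0 → M_B = 120.0 kip·ft.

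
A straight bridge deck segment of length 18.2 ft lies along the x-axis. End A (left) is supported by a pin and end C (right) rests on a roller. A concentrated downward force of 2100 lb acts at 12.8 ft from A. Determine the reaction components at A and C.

A_x = 0, A_y = 623.1 lb, C_y = 1477 lb

Taking moments about A: C_y·18.2 − 2100·12.8 = 0 → C_y = 26880/18.2 = 1476.92 ≈ 1477 lb.
ΣF_y = 0: A_y + 1476.92 − 2100 = 0 → A_y = 623.1 lb.
ΣF_x = 0: no horizontal applied forces, so A_x = 0.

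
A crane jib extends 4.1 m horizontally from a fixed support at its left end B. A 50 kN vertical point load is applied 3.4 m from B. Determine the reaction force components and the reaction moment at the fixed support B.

ΣF_x = 0: B_x = 0.
ΣF_y = 0: B_y − 50 = 0 → B_y = 50.00 kN.
ΣM about B: M_B − 50·3.4 = 0 → M_B = 170.0 kN·m.

B_x = 0, B_y = 50.00 kN, M_B = 170.0 kN·m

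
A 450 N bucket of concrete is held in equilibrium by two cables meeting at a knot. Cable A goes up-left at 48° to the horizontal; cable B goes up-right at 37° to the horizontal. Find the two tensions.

ΣF_x = 0: −T_A·cos48° + T_B·cos37° = 0 → T_B = 0.837842·T_A.
ΣF_y = 0: T_A·sin48° + T_B·sin37° = 450.
Substitute: T_A·(0.743145 + 0.837842·0.601815) = 450 → T_A = 360.759 ≈ 360.8 N.
Then T_B = 0.837842 × 360.759 = 302.3 N.

T_A = 360.8 N, T_B = 302.3 N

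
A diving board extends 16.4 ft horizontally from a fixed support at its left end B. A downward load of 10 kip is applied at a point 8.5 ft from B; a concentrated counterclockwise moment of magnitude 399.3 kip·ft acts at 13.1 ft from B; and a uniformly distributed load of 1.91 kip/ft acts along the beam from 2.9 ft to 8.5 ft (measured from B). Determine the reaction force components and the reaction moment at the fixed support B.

Resultant of the distributed load: 1.91 × 5.6 = 10.696 kip at 5.7 ft from B.
ΣF_x = 0: B_x = 0.
ΣF_y = 0: B_y − 10 − 1.91·5.6 = 0 → B_y = 20.70 kip.
ΣM about B: M_B − 10·8.5 + 399.3 − (1.91·5.6)·5.7 = 0 → M_B = -253.3 kip·ft.

B_x = 0, B_y = 20.70 kip, M_B = -253.3 kip·ft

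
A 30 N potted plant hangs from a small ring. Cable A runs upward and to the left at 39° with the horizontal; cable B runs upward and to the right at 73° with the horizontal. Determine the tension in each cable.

ΣF_x = 0: −T_A·cos39° + T_B·cos73° = 0 → T_B = 2.65808·T_A.
ΣF_y = 0: T_A·sin39° + T_B·sin73° = 30.
Substitute: T_A·(0.62932 + 2.65808·0.956305) = 30 → T_A = 9.45998 ≈ 9.460 N.
Then T_B = 2.65808 × 9.45998 = 25.15 N.

T_A = 9.460 N, T_B = 25.15 N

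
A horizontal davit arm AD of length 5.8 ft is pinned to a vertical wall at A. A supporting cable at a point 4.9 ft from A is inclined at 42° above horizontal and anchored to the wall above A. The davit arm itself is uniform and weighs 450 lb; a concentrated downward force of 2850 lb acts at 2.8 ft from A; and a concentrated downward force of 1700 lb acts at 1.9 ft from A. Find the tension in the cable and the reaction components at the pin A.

ΣM about A: T·sin42°·4.9 − 450·2.9 − 2850·2.8 − 1700·1.9 = 0 → T = 12515/(4.9·0.669131) = 3817.01 ≈ 3817 lb.
ΣF_x = 0: A_x − T·cos42° = 0 → A_x = 3817.01 × 0.743145 = 2837 lb.
ΣF_y = 0: A_y + T·sin42° − 450 − 2850 − 1700 = 0 → A_y = 5000 − 3817.01 × 0.669131 = 2446 lb.

T = 3817 lb, A_x = 2837 lb, A_y = 2446 lb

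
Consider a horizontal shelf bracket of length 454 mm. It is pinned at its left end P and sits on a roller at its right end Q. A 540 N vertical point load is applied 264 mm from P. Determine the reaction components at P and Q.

P_x = 0, P_y = 226.0 N, Q_y = 314.0 N

Taking moments about P: Q_y·454 − 540·264 = 0 → Q_y = 142560/454 = 314.009 ≈ 314.0 N.
ΣF_y = 0: P_y + 314.009 − 540 = 0 → P_y = 226.0 N.
ΣF_x = 0: no horizontal applied forces, so P_x = 0.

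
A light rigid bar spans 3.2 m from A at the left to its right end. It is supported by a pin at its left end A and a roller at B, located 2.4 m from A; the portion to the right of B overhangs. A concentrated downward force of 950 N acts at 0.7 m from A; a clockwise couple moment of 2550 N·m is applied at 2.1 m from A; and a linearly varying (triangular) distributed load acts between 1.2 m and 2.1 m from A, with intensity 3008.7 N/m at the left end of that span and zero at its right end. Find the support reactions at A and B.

A_x = 0, A_y = 118.1 N, B_y = 2186 N

Resultant of the triangular load: ½ × 3008.7 × 0.9 = 1353.915 N, acting at 1.5 m from A (one-third of the span from the peak).
Moments about A: B_y·2.4 − 950·0.7 − 2550 − (½·3008.7·0.9)·1.5 = 0 → B_y = 5245.8725/2.4 = 2185.78 ≈ 2186 N.
ΣF_y = 0: A_y + 2185.78 − 950 − ½·3008.7·0.9 = 0 → A_y = 118.1 N.
ΣF_x = 0: no horizontal applied forces, so A_x = 0.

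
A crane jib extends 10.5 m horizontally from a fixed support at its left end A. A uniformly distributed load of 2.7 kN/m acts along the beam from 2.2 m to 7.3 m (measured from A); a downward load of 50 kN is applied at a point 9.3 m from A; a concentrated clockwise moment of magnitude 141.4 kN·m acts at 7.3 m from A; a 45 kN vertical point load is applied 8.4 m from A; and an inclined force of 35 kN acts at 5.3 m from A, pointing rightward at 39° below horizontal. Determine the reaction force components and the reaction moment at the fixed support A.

A_x = -27.20 kN, A_y = 130.8 kN, M_A = 1167 kN·m

Resultant of the distributed load: 2.7 × 5.1 = 13.77 kN at 4.75 m from A.
ΣF_x = 0: A_x + 35·cos39° = 0 → A_x = -27.20 kN.
ΣF_y = 0: A_y − 2.7·5.1 − 50 − 45 − 35·sin39° = 0 → A_y = 130.8 kN.
ΣM about A: M_A − (2.7·5.1)·4.75 − 50·9.3 − 141.4 − 45·8.4 − 35·sin39°·5.3 = 0 → M_A = 1167 kN·m.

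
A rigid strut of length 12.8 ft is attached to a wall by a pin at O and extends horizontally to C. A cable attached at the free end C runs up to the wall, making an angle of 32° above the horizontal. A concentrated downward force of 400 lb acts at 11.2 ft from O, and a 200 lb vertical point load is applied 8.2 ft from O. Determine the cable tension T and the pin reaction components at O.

ΣM about O: T·sin32°·12.8 − 400·11.2 − 200·8.2 = 0 → T = 6120/(12.8·0.529919) = 902.261 ≈ 902.3 lb.
ΣF_x = 0: O_x − T·cos32° = 0 → O_x = 902.261 × 0.848048 = 765.2 lb.
ΣF_y = 0: O_y + T·sin32° − 400 − 200 = 0 → O_y = 600 − 902.261 × 0.529919 = 121.9 lb.

T = 902.3 lb, O_x = 765.2 lb, O_y = 121.9 lb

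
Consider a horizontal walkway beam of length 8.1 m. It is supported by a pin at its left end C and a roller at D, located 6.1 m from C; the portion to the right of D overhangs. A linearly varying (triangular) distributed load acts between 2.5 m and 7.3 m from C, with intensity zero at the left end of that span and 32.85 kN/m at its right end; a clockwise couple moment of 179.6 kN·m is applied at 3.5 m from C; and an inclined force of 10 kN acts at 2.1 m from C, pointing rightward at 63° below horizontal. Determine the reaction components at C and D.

Resultant of the triangular load: ½ × 32.85 × 4.8 = 78.84 kN, acting at 5.7 m from C (one-third of the span from the peak).
Taking moments about C: D_y·6.1 − (½·32.85·4.8)·5.7 − 179.6 − 10·sin63°·2.1 = 0 → D_y = 647.699/6.1 = 106.18 ≈ 106.2 kN.
ΣF_y = 0: C_y + 106.18 − ½·32.85·4.8 − 10·sin63° = 0 → C_y = -18.43 kN.
ΣF_x = 0: C_x + 10·cos63° = 0 → C_x = -4.540 kN.

C_x = -4.540 kN, C_y = -18.43 kN, D_y = 106.2 kN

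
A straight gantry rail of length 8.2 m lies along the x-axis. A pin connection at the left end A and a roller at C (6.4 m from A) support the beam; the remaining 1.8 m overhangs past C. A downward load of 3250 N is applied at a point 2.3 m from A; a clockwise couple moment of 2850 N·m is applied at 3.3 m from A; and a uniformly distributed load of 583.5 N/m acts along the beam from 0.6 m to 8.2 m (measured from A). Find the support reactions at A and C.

Resultant of the distributed load: 583.5 × 7.6 = 4434.6 N at 4.4 m from A.
ΣM about A: C_y·6.4 − 3250·2.3 − 2850 − (583.5·7.6)·4.4 = 0 → C_y = 29837.24/6.4 = 4662.07 ≈ 4662 N.
ΣF_y = 0: A_y + 4662.07 − 3250 − 583.5·7.6 = 0 → A_y = 3023 N.
ΣF_x = 0: no horizontal applied forces, so A_x = 0.

A_x = 0, A_y = 3023 N, C_y = 4662 N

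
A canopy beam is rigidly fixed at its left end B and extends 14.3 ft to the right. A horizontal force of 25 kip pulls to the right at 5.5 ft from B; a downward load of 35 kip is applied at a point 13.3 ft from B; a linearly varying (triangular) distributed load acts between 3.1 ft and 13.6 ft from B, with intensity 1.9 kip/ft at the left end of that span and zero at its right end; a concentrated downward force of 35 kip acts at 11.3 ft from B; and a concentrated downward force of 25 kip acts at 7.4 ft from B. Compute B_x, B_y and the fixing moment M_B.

B_x = -25.00 kip, B_y = 105.0 kip, M_B = 1112 kip·ft

Resultant of the triangular load: ½ × 1.9 × 10.5 = 9.975 kip, acting at 6.6 ft from B (one-third of the span from the peak).
ΣF_x = 0: B_x + 25 = 0 → B_x = -25.00 kip.
ΣF_y = 0: B_y − 35 − ½·1.9·10.5 − 35 − 25 = 0 → B_y = 105.0 kip.
ΣM about B: M_B − 35·13.3 − (½·1.9·10.5)·6.6 − 35·11.3 − 25·7.4 = 0 → M_B = 1112 kip·ft.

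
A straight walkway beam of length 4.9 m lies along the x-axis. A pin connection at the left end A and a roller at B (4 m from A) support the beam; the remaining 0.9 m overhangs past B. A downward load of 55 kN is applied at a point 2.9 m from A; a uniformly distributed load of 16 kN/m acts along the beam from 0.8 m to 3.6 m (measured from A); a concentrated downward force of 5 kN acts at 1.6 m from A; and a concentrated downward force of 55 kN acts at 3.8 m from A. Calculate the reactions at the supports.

Resultant of the distributed load: 16 × 2.8 = 44.8 kN at 2.2 m from A.
ΣM about A: B_y·4 − 55·2.9 − (16·2.8)·2.2 − 5·1.6 − 55·3.8 = 0 → B_y = 475.06/4 = 118.765 ≈ 118.8 kN.
ΣF_y = 0: A_y + 118.765 − 55 − 16·2.8 − 5 − 55 = 0 → A_y = 41.04 kN.
ΣF_x = 0: no horizontal applied forces, so A_x = 0.

A_x = 0, A_y = 41.04 kN, B_y = 118.8 kN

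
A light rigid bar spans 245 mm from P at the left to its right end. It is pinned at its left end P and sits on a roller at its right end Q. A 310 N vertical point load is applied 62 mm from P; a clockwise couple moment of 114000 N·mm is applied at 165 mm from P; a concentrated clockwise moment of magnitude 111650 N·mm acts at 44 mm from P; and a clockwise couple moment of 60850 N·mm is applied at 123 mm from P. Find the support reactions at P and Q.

Taking moments about P: Q_y·245 − 310·62 − 114000 − 111650 − 60850 = 0 → Q_y = 305720/245 = 1247.84 ≈ 1248 N.
ΣF_y = 0: P_y + 1247.84 − 310 = 0 → P_y = -937.8 N.
ΣF_x = 0: no horizontal applied forces, so P_x = 0.

P_x = 0, P_y = -937.8 N, Q_y = 1248 N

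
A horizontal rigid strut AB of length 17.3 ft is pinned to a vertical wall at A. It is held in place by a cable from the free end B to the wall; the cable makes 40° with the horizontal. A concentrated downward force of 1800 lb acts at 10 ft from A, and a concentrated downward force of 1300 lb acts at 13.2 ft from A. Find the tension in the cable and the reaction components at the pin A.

T = 3162 lb, A_x = 2422 lb, A_y = 1068 lb

ΣM about A: T·sin40°·17.3 − 1800·10 − 1300·13.2 = 0 → T = 35160/(17.3·0.642788) = 3161.8 ≈ 3162 lb.
ΣF_x = 0: A_x − T·cos40° = 0 → A_x = 3161.8 × 0.766044 = 2422 lb.
ΣF_y = 0: A_y + T·sin40° − 1800 − 1300 = 0 → A_y = 3100 − 3161.8 × 0.642788 = 1068 lb.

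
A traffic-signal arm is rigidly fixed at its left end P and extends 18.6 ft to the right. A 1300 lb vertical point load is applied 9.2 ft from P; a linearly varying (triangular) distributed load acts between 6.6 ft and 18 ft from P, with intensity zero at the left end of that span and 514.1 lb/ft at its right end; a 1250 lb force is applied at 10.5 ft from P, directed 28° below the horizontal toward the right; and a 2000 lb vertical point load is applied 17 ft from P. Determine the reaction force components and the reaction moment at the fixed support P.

Resultant of the triangular load: ½ × 514.1 × 11.4 = 2930.37 lb, acting at 14.2 ft from P (one-third of the span from the peak).
ΣF_x = 0: P_x + 1250·cos28° = 0 → P_x = -1104 lb.
ΣF_y = 0: P_y − 1300 − ½·514.1·11.4 − 1250·sin28° − 2000 = 0 → P_y = 6817 lb.
ΣM about P: M_P − 1300·9.2 − (½·514.1·11.4)·14.2 − 1250·sin28°·10.5 − 2000·17 = 0 → M_P = 93730 lb·ft.

P_x = -1104 lb, P_y = 6817 lb, M_P = 93730 lb·ft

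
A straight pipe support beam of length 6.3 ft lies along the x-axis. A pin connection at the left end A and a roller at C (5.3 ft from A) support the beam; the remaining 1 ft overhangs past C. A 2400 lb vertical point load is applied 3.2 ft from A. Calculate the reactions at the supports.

Moments about A: C_y·5.3 − 2400·3.2 = 0 → C_y = 7680/5.3 = 1449.06 ≈ 1449 lb.
ΣF_y = 0: A_y + 1449.06 − 2400 = 0 → A_y = 950.9 lb.
ΣF_x = 0: no horizontal applied forces, so A_x = 0.

A_x = 0, A_y = 950.9 lb, C_y = 1449 lb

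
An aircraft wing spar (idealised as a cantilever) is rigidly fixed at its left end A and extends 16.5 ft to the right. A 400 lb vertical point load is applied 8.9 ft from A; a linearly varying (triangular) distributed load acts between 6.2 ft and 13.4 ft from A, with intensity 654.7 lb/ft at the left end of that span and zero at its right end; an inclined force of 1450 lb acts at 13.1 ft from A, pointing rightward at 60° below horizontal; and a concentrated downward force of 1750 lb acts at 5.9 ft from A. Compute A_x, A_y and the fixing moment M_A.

A_x = -725.0 lb, A_y = 5763 lb, M_A = 50600 lb·ft

Resultant of the triangular load: ½ × 654.7 × 7.2 = 2356.92 lb, acting at 8.6 ft from A (one-third of the span from the peak).
ΣF_x = 0: A_x + 1450·cos60° = 0 → A_x = -725.0 lb.
ΣF_y = 0: A_y − 400 − ½·654.7·7.2 − 1450·sin60° − 1750 = 0 → A_y = 5763 lb.
ΣM about A: M_A − 400·8.9 − (½·654.7·7.2)·8.6 − 1450·sin60°·13.1 − 1750·5.9 = 0 → M_A = 50600 lb·ft.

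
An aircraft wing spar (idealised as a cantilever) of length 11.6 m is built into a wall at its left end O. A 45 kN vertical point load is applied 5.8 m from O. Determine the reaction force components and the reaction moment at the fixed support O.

ΣF_x = 0: O_x = 0.
ΣF_y = 0: O_y − 45 = 0 → O_y = 45.00 kN.
ΣM about O: M_O − 45·5.8 = 0 → M_O = 261.0 kN·m.

O_x = 0, O_y = 45.00 kN, M_O = 261.0 kN·m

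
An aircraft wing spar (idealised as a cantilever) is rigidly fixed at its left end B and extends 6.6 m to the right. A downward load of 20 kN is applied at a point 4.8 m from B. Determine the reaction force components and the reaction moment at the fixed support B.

B_x = 0, B_y = 20.00 kN, M_B = 96.00 kN·m

ΣF_x = 0: B_x = 0.
ΣF_y = 0: B_y − 20 = 0 → B_y = 20.00 kN.
ΣM about B: M_B − 20·4.8 = 0 → M_B = 96.00 kN·m.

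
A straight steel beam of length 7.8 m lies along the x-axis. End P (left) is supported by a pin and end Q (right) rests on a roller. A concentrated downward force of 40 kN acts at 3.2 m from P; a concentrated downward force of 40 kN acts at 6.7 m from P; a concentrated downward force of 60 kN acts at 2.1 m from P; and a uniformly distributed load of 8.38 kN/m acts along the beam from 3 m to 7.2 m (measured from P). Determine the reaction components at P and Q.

P_x = 0, P_y = 85.26 kN, Q_y = 89.94 kN

Resultant of the distributed load: 8.38 × 4.2 = 35.196 kN at 5.1 m from P.
Moments about P: Q_y·7.8 − 40·3.2 − 40·6.7 − 60·2.1 − (8.38·4.2)·5.1 = 0 → Q_y = 701.4996/7.8 = 89.9358 ≈ 89.94 kN.
ΣF_y = 0: P_y + 89.9358 − 40 − 40 − 60 − 8.38·4.2 = 0 → P_y = 85.26 kN.
ΣF_x = 0: no horizontal applied forces, so P_x = 0.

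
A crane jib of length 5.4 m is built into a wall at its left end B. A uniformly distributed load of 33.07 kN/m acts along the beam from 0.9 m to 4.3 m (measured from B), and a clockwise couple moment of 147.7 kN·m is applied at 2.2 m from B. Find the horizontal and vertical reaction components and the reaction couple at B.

Resultant of the distributed load: 33.07 × 3.4 = 112.438 kN at 2.6 m from B.
ΣF_x = 0: B_x = 0.
ΣF_y = 0: B_y − 33.07·3.4 = 0 → B_y = 112.4 kN.
ΣM about B: M_B − (33.07·3.4)·2.6 − 147.7 = 0 → M_B = 440.0 kN·m.

B_x = 0, B_y = 112.4 kN, M_B = 440.0 kN·m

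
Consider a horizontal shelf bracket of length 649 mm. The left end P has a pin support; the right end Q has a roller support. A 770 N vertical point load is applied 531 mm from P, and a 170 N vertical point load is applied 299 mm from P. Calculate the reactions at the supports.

P_x = 0, P_y = 231.7 N, Q_y = 708.3 N

Taking moments about P: Q_y·649 − 770·531 − 170·299 = 0 → Q_y = 459700/649 = 708.32 ≈ 708.3 N.
ΣF_y = 0: P_y + 708.32 − 770 − 170 = 0 → P_y = 231.7 N.
ΣF_x = 0: no horizontal applied forces, so P_x = 0.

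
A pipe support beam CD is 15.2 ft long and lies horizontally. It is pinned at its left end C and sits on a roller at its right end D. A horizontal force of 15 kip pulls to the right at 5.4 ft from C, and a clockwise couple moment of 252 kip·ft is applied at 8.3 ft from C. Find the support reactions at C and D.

Moments about C: D_y·15.2 − 252 = 0 → D_y = 252/15.2 = 16.5789 ≈ 16.58 kip.
ΣF_y = 0: C_y + 16.5789  = 0 → C_y = -16.58 kip.
ΣF_x = 0: C_x + 15 = 0 → C_x = -15.00 kip.

C_x = -15.00 kip, C_y = -16.58 kip, D_y = 16.58 kip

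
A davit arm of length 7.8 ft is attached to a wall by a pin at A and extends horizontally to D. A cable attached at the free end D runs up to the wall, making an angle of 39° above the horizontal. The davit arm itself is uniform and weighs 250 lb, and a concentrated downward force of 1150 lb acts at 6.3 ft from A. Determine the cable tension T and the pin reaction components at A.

T = 1675 lb, A_x = 1301 lb, A_y = 346.2 lb

ΣM about A: T·sin39°·7.8 − 250·3.9 − 1150·6.3 = 0 → T = 8220/(7.8·0.62932) = 1674.58 ≈ 1675 lb.
ΣF_x = 0: A_x − T·cos39° = 0 → A_x = 1674.58 × 0.777146 = 1301 lb.
ΣF_y = 0: A_y + T·sin39° − 250 − 1150 = 0 → A_y = 1400 − 1674.58 × 0.62932 = 346.2 lb.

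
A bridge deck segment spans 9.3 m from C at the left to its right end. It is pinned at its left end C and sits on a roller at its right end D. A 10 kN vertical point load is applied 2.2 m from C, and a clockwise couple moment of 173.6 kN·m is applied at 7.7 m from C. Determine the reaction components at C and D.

Moments about C: D_y·9.3 − 10·2.2 − 173.6 = 0 → D_y = 195.6/9.3 = 21.0323 ≈ 21.03 kN.
ΣF_y = 0: C_y + 21.0323 − 10 = 0 → C_y = -11.03 kN.
ΣF_x = 0: no horizontal applied forces, so C_x = 0.

C_x = 0, C_y = -11.03 kN, D_y = 21.03 kN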